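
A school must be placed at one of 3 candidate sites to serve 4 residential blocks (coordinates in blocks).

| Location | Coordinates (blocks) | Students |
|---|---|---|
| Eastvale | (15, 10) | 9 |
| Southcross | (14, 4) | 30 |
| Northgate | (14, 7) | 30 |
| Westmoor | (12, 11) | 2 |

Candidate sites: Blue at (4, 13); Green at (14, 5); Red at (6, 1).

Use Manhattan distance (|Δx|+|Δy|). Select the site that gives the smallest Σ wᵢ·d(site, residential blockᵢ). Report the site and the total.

Total weighted distance at each candidate:
  Blue (4, 13): total = 1196
  Green (14, 5): total = 160
  Red (6, 1): total = 944
Minimum is at Green with total 160 blocks.

Green, total 160 blocks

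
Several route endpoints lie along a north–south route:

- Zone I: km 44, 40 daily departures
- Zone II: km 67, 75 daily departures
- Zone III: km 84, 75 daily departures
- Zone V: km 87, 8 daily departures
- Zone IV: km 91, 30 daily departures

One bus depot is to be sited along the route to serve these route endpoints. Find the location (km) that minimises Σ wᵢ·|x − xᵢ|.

x = 67

For a sum of weighted absolute distances on a line, the optimum is the weighted median (not the mean). Total weight W = 228; half-weight = 114.
Sort by position and accumulate weight:
  km 44 (Zone I, w=40) → cum 40
  km 67 (Zone II, w=75) → cum 115  ≥ 114 → median here
  km 84 (Zone III, w=75) → cum 190
  km 87 (Zone V, w=8) → cum 198
  km 91 (Zone IV, w=30) → cum 228
Optimal location: km 67.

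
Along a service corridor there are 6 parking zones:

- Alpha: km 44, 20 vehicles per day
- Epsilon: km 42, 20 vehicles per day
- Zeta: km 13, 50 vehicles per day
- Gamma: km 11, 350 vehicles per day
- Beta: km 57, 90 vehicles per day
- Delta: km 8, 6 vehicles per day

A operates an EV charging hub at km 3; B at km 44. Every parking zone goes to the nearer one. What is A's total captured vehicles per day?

The indifferent point is the midpoint (3+44)/2 = 23.5; parking zones left of it (closer to A at 3) go to A, those right go to B.
  Delta at 8 (w=6) → A
  Gamma at 11 (w=350) → A
  Zeta at 13 (w=50) → A
  Epsilon at 42 (w=20) → B
  Alpha at 44 (w=20) → B
  Beta at 57 (w=90) → B
A captures 406; B captures 130.

406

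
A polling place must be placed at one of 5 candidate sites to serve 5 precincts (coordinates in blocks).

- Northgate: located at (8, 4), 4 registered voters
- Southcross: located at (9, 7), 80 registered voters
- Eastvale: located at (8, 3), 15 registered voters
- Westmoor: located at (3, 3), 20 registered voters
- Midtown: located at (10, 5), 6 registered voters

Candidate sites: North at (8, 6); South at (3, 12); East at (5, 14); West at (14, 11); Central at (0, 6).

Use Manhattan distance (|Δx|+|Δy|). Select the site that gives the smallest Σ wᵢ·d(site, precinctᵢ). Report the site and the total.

Total weighted distance at each candidate:
  North (8, 6): total = 391
  South (3, 12): total = 1406
  East (5, 14): total = 1486
  West (14, 11): total = 1422
  Central (0, 6): total = 1191
Minimum is at North with total 391 blocks.

North, total 391 blocks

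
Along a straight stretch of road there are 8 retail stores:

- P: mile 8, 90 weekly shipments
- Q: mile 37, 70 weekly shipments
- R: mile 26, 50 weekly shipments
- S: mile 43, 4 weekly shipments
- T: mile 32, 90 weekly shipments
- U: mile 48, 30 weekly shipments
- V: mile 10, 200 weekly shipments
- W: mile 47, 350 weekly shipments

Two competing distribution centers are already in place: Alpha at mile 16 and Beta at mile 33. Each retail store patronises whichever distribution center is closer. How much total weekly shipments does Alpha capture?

290

The indifferent point is the midpoint (16+33)/2 = 24.5; retail stores left of it (closer to Alpha at 16) go to Alpha, those right go to Beta.
  P at 8 (w=90) → Alpha
  V at 10 (w=200) → Alpha
  R at 26 (w=50) → Beta
  T at 32 (w=90) → Beta
  Q at 37 (w=70) → Beta
  S at 43 (w=4) → Beta
  W at 47 (w=350) → Beta
  U at 48 (w=30) → Beta
Alpha captures 290; Beta captures 594.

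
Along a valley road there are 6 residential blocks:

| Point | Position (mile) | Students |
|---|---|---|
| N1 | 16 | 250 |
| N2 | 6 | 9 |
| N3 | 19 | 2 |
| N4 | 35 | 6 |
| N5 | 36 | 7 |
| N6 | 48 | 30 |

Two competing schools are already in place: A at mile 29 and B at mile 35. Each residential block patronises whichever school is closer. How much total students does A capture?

261

The indifferent point is the midpoint (29+35)/2 = 32; residential blocks left of it (closer to A at 29) go to A, those right go to B.
  N2 at 6 (w=9) → A
  N1 at 16 (w=250) → A
  N3 at 19 (w=2) → A
  N4 at 35 (w=6) → B
  N5 at 36 (w=7) → B
  N6 at 48 (w=30) → B
A captures 261; B captures 43.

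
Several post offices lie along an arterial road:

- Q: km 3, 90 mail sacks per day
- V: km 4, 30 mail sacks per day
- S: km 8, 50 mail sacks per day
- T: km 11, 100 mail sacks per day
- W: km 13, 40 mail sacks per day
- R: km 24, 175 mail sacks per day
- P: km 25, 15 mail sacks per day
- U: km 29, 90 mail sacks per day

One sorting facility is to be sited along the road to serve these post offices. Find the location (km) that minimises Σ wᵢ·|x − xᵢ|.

x = 13

For a sum of weighted absolute distances on a line, the optimum is the weighted median (not the mean). Total weight W = 590; half-weight = 295.
Sort by position and accumulate weight:
  km 3 (Q, w=90) → cum 90
  km 4 (V, w=30) → cum 120
  km 8 (S, w=50) → cum 170
  km 11 (T, w=100) → cum 270
  km 13 (W, w=40) → cum 310  ≥ 295 → median here
  km 24 (R, w=175) → cum 485
  km 25 (P, w=15) → cum 500
  km 29 (U, w=90) → cum 590
Optimal location: km 13.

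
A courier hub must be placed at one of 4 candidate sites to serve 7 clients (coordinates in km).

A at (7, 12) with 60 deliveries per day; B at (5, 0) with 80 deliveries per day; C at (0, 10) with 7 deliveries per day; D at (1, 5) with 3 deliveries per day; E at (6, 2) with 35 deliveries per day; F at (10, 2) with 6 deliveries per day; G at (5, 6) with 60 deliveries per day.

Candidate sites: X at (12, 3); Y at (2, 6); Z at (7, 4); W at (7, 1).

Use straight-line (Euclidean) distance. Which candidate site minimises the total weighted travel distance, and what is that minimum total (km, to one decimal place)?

Z, total 1190.2 km

Total weighted distance at each candidate:
  X (12, 3): total = 2041.0
  Y (2, 6): total = 1472.5
  Z (7, 4): total = 1190.2
  W (7, 1): total = 1331.9
Minimum is at Z with total 1190.2 km.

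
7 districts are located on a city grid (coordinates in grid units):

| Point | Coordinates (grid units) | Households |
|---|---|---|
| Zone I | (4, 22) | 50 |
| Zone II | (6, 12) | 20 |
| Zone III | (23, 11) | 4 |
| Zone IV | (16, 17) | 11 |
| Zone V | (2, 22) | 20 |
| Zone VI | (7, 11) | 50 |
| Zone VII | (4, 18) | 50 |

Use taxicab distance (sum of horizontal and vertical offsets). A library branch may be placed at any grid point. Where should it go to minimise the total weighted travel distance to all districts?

Manhattan distance separates: Σwᵢ(|x−xᵢ|+|y−yᵢ|) = Σwᵢ|x−xᵢ| + Σwᵢ|y−yᵢ|, so x and y are optimised independently as 1-D weighted medians.
Total weight W = 205; half = 102.5.
x-coordinate, sorted with cumulative weight:
  x=2 (Zone V, w=20) cum 20
  x=4 (Zone I, w=50) cum 70
  x=4 (Zone VII, w=50) cum 120  ← median
  x=6 (Zone II, w=20) cum 140
  x=7 (Zone VI, w=50) cum 190
  x=16 (Zone IV, w=11) cum 201
  x=23 (Zone III, w=4) cum 205
⇒ x* = 4
y-coordinate, sorted with cumulative weight:
  y=11 (Zone III, w=4) cum 4
  y=11 (Zone VI, w=50) cum 54
  y=12 (Zone II, w=20) cum 74
  y=17 (Zone IV, w=11) cum 85
  y=18 (Zone VII, w=50) cum 135  ← median
  y=22 (Zone I, w=50) cum 185
  y=22 (Zone V, w=20) cum 205
⇒ y* = 18

(4, 18)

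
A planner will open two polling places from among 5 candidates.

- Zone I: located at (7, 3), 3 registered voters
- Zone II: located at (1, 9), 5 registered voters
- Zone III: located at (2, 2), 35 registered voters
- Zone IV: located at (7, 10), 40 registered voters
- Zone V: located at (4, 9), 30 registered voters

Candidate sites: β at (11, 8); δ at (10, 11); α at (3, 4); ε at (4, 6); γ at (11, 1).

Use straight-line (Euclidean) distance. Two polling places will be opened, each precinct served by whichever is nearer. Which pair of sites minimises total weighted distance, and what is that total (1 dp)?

Evaluate every pair (each demand assigned to the nearer of the two):
  {δ, α}: total = 397.0
  {α, ε}: total = 401.8
  {δ, ε}: total = 407.0
  {β, α}: total = 449.4
  {β, ε}: total = 459.4
  {ε, γ}: total = 480.5
  {α, γ}: total = 559.0
  {δ, γ}: total = 692.7
  {β, δ}: total = 760.1
  {β, γ}: total = 771.6
Best pair: {δ, α} with total 397.0.

{δ, α}, total 397.0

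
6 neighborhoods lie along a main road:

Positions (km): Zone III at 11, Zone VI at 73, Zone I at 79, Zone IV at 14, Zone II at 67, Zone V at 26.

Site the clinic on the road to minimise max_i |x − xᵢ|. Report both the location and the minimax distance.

location 45, max distance 34

The 1-center on a line is the midpoint of the two extreme points: leftmost at 11, rightmost at 79.
Optimal location = (11 + 79)/2 = 45; maximum distance = (79 − 11)/2 = 34.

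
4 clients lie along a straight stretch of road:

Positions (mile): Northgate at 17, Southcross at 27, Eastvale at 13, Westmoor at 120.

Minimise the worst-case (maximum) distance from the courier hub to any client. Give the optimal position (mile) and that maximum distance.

location 66.5, max distance 53.5

The 1-center on a line is the midpoint of the two extreme points: leftmost at 13, rightmost at 120.
Optimal location = (13 + 120)/2 = 66.5; maximum distance = (120 − 13)/2 = 53.5.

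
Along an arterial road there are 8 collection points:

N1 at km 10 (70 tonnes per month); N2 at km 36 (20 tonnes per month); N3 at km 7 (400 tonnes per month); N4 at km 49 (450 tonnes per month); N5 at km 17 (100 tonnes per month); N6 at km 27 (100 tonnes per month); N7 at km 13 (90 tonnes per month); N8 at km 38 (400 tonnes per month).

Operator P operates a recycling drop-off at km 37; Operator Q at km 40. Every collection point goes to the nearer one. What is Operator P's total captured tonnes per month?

1180

The indifferent point is the midpoint (37+40)/2 = 38.5; collection points left of it (closer to Operator P at 37) go to Operator P, those right go to Operator Q.
  N3 at 7 (w=400) → Operator P
  N1 at 10 (w=70) → Operator P
  N7 at 13 (w=90) → Operator P
  N5 at 17 (w=100) → Operator P
  N6 at 27 (w=100) → Operator P
  N2 at 36 (w=20) → Operator P
  N8 at 38 (w=400) → Operator P
  N4 at 49 (w=450) → Operator Q
Operator P captures 1180; Operator Q captures 450.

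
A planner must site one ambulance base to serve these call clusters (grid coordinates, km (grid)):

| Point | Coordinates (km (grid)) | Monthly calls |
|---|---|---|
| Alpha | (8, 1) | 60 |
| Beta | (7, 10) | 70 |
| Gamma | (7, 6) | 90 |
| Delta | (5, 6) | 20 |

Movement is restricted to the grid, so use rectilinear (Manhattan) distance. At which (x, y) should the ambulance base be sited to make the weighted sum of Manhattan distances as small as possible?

(7, 6)

Manhattan distance separates: Σwᵢ(|x−xᵢ|+|y−yᵢ|) = Σwᵢ|x−xᵢ| + Σwᵢ|y−yᵢ|, so x and y are optimised independently as 1-D weighted medians.
Total weight W = 240; half = 120.
x-coordinate, sorted with cumulative weight:
  x=5 (Delta, w=20) cum 20
  x=7 (Beta, w=70) cum 90
  x=7 (Gamma, w=90) cum 180  ← median
  x=8 (Alpha, w=60) cum 240
⇒ x* = 7
y-coordinate, sorted with cumulative weight:
  y=1 (Alpha, w=60) cum 60
  y=6 (Gamma, w=90) cum 150  ← median
  y=6 (Delta, w=20) cum 170
  y=10 (Beta, w=70) cum 240
⇒ y* = 6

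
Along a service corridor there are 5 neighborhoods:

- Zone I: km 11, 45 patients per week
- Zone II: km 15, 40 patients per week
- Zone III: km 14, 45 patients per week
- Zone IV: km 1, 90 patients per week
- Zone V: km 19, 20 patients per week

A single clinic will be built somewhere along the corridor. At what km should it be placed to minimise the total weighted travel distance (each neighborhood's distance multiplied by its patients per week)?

x = 11

For a sum of weighted absolute distances on a line, the optimum is the weighted median (not the mean). Total weight W = 240; half-weight = 120.
Sort by position and accumulate weight:
  km 1 (Zone IV, w=90) → cum 90
  km 11 (Zone I, w=45) → cum 135  ≥ 120 → median here
  km 14 (Zone III, w=45) → cum 180
  km 15 (Zone II, w=40) → cum 220
  km 19 (Zone V, w=20) → cum 240
Optimal location: km 11.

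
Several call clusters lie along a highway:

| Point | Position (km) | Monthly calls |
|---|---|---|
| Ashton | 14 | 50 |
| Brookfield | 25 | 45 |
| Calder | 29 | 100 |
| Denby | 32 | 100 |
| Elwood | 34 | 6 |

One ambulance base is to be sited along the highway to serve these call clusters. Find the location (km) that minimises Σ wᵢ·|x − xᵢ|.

For a sum of weighted absolute distances on a line, the optimum is the weighted median (not the mean). Total weight W = 301; half-weight = 150.5.
Sort by position and accumulate weight:
  km 14 (Ashton, w=50) → cum 50
  km 25 (Brookfield, w=45) → cum 95
  km 29 (Calder, w=100) → cum 195  ≥ 150.5 → median here
  km 32 (Denby, w=100) → cum 295
  km 34 (Elwood, w=6) → cum 301
Optimal location: km 29.

x = 29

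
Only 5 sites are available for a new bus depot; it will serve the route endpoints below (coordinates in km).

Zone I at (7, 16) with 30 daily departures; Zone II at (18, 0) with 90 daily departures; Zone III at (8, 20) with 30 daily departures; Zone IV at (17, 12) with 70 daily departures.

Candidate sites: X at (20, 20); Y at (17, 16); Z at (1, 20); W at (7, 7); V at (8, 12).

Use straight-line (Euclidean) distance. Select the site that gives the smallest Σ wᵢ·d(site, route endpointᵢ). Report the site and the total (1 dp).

Total weighted distance at each candidate:
  X (20, 20): total = 3175.1
  Y (17, 16): total = 2318.3
  Z (1, 20): total = 4040.9
  W (7, 7): total = 2617.2
  V (8, 12): total = 2399.5
Minimum is at Y with total 2318.3 km.

Y, total 2318.3 km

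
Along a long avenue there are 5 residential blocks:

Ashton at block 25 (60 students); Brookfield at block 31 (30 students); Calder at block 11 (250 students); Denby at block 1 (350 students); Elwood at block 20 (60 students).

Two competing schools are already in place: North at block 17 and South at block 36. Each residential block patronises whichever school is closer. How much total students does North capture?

The indifferent point is the midpoint (17+36)/2 = 26.5; residential blocks left of it (closer to North at 17) go to North, those right go to South.
  Denby at 1 (w=350) → North
  Calder at 11 (w=250) → North
  Elwood at 20 (w=60) → North
  Ashton at 25 (w=60) → North
  Brookfield at 31 (w=30) → South
North captures 720; South captures 30.

720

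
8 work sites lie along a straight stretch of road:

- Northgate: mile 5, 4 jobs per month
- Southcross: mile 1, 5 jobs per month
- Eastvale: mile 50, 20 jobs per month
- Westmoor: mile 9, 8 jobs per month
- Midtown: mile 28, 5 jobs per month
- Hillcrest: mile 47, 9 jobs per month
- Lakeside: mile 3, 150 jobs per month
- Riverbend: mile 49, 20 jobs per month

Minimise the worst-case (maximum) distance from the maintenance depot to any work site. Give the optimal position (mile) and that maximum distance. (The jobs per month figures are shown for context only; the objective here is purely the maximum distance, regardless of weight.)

location 25.5, max distance 24.5

The 1-center on a line is the midpoint of the two extreme points: leftmost at 1, rightmost at 50.
Optimal location = (1 + 50)/2 = 25.5; maximum distance = (50 − 1)/2 = 24.5.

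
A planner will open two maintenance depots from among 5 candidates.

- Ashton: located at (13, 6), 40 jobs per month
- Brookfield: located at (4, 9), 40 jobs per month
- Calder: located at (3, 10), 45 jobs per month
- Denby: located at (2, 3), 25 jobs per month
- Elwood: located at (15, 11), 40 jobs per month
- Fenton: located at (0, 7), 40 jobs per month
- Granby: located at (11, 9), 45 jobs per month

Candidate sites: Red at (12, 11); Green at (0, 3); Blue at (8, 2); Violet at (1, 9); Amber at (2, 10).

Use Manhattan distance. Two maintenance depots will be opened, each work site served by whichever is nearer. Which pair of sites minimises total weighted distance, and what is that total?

{Red, Amber}, total 1035

Evaluate every pair (each demand assigned to the nearer of the two):
  {Red, Amber}: total = 1035
  {Red, Violet}: total = 1045
  {Red, Green}: total = 1555
  {Blue, Amber}: total = 1910
  {Green, Amber}: total = 1985
  {Blue, Violet}: total = 2000
  {Red, Blue}: total = 2040
  {Violet, Amber}: total = 2070
  {Green, Violet}: total = 2115
  {Green, Blue}: total = 2510
Best pair: {Red, Amber} with total 1035.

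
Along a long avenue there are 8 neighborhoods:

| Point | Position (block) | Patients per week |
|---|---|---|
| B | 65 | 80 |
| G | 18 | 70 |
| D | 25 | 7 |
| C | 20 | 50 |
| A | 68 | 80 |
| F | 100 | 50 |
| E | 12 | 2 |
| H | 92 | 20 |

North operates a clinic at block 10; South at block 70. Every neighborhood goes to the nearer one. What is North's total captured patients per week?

129

The indifferent point is the midpoint (10+70)/2 = 40; neighborhoods left of it (closer to North at 10) go to North, those right go to South.
  E at 12 (w=2) → North
  G at 18 (w=70) → North
  C at 20 (w=50) → North
  D at 25 (w=7) → North
  B at 65 (w=80) → South
  A at 68 (w=80) → South
  H at 92 (w=20) → South
  F at 100 (w=50) → South
North captures 129; South captures 230.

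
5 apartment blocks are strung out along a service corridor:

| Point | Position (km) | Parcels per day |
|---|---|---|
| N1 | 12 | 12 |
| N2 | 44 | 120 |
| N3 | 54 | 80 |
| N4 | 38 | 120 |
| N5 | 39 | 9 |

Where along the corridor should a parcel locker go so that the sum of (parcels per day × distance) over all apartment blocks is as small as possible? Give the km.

For a sum of weighted absolute distances on a line, the optimum is the weighted median (not the mean). Total weight W = 341; half-weight = 170.5.
Sort by position and accumulate weight:
  km 12 (N1, w=12) → cum 12
  km 38 (N4, w=120) → cum 132
  km 39 (N5, w=9) → cum 141
  km 44 (N2, w=120) → cum 261  ≥ 170.5 → median here
  km 54 (N3, w=80) → cum 341
Optimal location: km 44.

x = 44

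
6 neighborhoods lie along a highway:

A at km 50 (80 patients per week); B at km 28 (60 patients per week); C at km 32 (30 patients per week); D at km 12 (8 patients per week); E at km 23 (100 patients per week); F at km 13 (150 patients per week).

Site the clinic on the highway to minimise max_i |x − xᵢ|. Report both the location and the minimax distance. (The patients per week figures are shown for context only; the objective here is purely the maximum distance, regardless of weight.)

The 1-center on a line is the midpoint of the two extreme points: leftmost at 12, rightmost at 50.
Optimal location = (12 + 50)/2 = 31; maximum distance = (50 − 12)/2 = 19.

location 31, max distance 19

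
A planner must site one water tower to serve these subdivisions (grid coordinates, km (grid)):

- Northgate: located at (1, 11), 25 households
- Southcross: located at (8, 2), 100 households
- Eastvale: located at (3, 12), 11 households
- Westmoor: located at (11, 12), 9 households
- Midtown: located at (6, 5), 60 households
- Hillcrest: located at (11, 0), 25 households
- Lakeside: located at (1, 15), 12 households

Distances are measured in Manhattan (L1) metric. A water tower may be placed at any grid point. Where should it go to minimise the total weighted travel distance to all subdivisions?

Manhattan distance separates: Σwᵢ(|x−xᵢ|+|y−yᵢ|) = Σwᵢ|x−xᵢ| + Σwᵢ|y−yᵢ|, so x and y are optimised independently as 1-D weighted medians.
Total weight W = 242; half = 121.
x-coordinate, sorted with cumulative weight:
  x=1 (Northgate, w=25) cum 25
  x=1 (Lakeside, w=12) cum 37
  x=3 (Eastvale, w=11) cum 48
  x=6 (Midtown, w=60) cum 108
  x=8 (Southcross, w=100) cum 208  ← median
  x=11 (Westmoor, w=9) cum 217
  x=11 (Hillcrest, w=25) cum 242
⇒ x* = 8
y-coordinate, sorted with cumulative weight:
  y=0 (Hillcrest, w=25) cum 25
  y=2 (Southcross, w=100) cum 125  ← median
  y=5 (Midtown, w=60) cum 185
  y=11 (Northgate, w=25) cum 210
  y=12 (Eastvale, w=11) cum 221
  y=12 (Westmoor, w=9) cum 230
  y=15 (Lakeside, w=12) cum 242
⇒ y* = 2

(8, 2)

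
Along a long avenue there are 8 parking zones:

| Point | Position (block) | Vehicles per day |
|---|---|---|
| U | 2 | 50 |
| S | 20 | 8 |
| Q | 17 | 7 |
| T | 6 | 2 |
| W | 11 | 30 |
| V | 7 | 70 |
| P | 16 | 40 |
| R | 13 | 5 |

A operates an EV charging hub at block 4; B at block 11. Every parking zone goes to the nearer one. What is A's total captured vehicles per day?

122

The indifferent point is the midpoint (4+11)/2 = 7.5; parking zones left of it (closer to A at 4) go to A, those right go to B.
  U at 2 (w=50) → A
  T at 6 (w=2) → A
  V at 7 (w=70) → A
  W at 11 (w=30) → B
  R at 13 (w=5) → B
  P at 16 (w=40) → B
  Q at 17 (w=7) → B
  S at 20 (w=8) → B
A captures 122; B captures 90.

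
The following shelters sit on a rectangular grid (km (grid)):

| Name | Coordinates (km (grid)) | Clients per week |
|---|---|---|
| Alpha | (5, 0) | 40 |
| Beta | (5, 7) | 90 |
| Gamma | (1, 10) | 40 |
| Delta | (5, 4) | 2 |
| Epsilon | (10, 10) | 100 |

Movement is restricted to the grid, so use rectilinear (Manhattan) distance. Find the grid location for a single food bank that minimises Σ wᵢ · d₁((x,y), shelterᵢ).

Manhattan distance separates: Σwᵢ(|x−xᵢ|+|y−yᵢ|) = Σwᵢ|x−xᵢ| + Σwᵢ|y−yᵢ|, so x and y are optimised independently as 1-D weighted medians.
Total weight W = 272; half = 136.
x-coordinate, sorted with cumulative weight:
  x=1 (Gamma, w=40) cum 40
  x=5 (Alpha, w=40) cum 80
  x=5 (Beta, w=90) cum 170  ← median
  x=5 (Delta, w=2) cum 172
  x=10 (Epsilon, w=100) cum 272
⇒ x* = 5
y-coordinate, sorted with cumulative weight:
  y=0 (Alpha, w=40) cum 40
  y=4 (Delta, w=2) cum 42
  y=7 (Beta, w=90) cum 132
  y=10 (Gamma, w=40) cum 172  ← median
  y=10 (Epsilon, w=100) cum 272
⇒ y* = 10

(5, 10)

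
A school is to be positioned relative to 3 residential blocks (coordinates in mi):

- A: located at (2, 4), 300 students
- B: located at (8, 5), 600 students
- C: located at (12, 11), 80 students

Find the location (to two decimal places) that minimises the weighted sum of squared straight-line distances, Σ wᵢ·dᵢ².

The minimiser of Σwᵢ‖p−pᵢ‖² is the weighted centroid p* = (Σwᵢpᵢ)/(Σwᵢ).
Σwᵢ = 980.
Σwᵢxᵢ = 300·2 + 600·8 + 80·12 = 6360.
Σwᵢyᵢ = 300·4 + 600·5 + 80·11 = 5080.
x* = 6360/980 = 6.49, y* = 5080/980 = 5.18.

(6.49, 5.18)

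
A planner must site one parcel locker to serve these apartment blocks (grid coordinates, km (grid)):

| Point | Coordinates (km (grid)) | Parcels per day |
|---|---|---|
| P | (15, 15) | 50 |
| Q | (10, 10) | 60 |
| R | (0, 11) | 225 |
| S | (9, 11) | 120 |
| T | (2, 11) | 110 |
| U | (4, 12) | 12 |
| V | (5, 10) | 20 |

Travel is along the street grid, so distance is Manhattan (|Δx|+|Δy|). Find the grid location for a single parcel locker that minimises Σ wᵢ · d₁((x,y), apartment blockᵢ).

(2, 11)

Manhattan distance separates: Σwᵢ(|x−xᵢ|+|y−yᵢ|) = Σwᵢ|x−xᵢ| + Σwᵢ|y−yᵢ|, so x and y are optimised independently as 1-D weighted medians.
Total weight W = 597; half = 298.5.
x-coordinate, sorted with cumulative weight:
  x=0 (R, w=225) cum 225
  x=2 (T, w=110) cum 335  ← median
  x=4 (U, w=12) cum 347
  x=5 (V, w=20) cum 367
  x=9 (S, w=120) cum 487
  x=10 (Q, w=60) cum 547
  x=15 (P, w=50) cum 597
⇒ x* = 2
y-coordinate, sorted with cumulative weight:
  y=10 (Q, w=60) cum 60
  y=10 (V, w=20) cum 80
  y=11 (R, w=225) cum 305  ← median
  y=11 (S, w=120) cum 425
  y=11 (T, w=110) cum 535
  y=12 (U, w=12) cum 547
  y=15 (P, w=50) cum 597
⇒ y* = 11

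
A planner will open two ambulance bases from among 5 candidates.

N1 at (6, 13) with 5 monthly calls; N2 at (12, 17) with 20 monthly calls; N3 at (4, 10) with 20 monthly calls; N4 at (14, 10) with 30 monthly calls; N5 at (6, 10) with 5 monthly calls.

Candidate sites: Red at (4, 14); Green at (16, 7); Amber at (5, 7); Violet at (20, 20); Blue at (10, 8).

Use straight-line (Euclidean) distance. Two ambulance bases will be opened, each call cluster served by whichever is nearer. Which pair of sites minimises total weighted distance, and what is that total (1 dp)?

{Red, Green}, total 392.6

Evaluate every pair (each demand assigned to the nearer of the two):
  {Red, Green}: total = 392.6
  {Red, Blue}: total = 418.6
  {Amber, Blue}: total = 428.0
  {Green, Amber}: total = 433.0
  {Green, Blue}: total = 473.4
  {Violet, Blue}: total = 485.9
  {Red, Amber}: total = 545.7
  {Amber, Violet}: total = 565.0
  {Red, Violet}: total = 607.5
  {Green, Violet}: total = 636.9
Best pair: {Red, Green} with total 392.6.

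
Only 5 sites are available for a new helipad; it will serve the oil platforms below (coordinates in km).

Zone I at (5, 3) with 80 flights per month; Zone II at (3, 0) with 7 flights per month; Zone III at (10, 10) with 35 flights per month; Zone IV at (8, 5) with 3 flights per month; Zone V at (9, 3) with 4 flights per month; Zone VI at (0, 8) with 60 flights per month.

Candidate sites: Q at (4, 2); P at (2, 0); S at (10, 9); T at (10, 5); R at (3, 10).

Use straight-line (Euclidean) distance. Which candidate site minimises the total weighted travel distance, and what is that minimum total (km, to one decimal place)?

Q, total 946.9 km

Total weighted distance at each candidate:
  Q (4, 2): total = 946.9
  P (2, 0): total = 1343.3
  S (10, 9): total = 1380.4
  T (10, 5): total = 1307.4
  R (3, 10): total = 1171.8
Minimum is at Q with total 946.9 km.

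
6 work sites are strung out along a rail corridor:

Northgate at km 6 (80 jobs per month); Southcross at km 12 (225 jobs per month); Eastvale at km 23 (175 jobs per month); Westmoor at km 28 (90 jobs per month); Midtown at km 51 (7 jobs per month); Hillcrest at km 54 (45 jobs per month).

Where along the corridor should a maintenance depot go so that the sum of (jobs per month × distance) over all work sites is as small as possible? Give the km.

x = 23

For a sum of weighted absolute distances on a line, the optimum is the weighted median (not the mean). Total weight W = 622; half-weight = 311.
Sort by position and accumulate weight:
  km 6 (Northgate, w=80) → cum 80
  km 12 (Southcross, w=225) → cum 305
  km 23 (Eastvale, w=175) → cum 480  ≥ 311 → median here
  km 28 (Westmoor, w=90) → cum 570
  km 51 (Midtown, w=7) → cum 577
  km 54 (Hillcrest, w=45) → cum 622
Optimal location: km 23.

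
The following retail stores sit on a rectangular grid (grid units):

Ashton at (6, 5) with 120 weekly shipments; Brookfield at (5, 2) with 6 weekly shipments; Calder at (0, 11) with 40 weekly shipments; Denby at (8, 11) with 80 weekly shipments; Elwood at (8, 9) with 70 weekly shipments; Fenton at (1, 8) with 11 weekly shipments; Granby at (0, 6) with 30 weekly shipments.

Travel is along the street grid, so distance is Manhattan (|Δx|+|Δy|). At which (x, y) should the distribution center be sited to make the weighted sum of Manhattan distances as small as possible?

(6, 9)

Manhattan distance separates: Σwᵢ(|x−xᵢ|+|y−yᵢ|) = Σwᵢ|x−xᵢ| + Σwᵢ|y−yᵢ|, so x and y are optimised independently as 1-D weighted medians.
Total weight W = 357; half = 178.5.
x-coordinate, sorted with cumulative weight:
  x=0 (Calder, w=40) cum 40
  x=0 (Granby, w=30) cum 70
  x=1 (Fenton, w=11) cum 81
  x=5 (Brookfield, w=6) cum 87
  x=6 (Ashton, w=120) cum 207  ← median
  x=8 (Denby, w=80) cum 287
  x=8 (Elwood, w=70) cum 357
⇒ x* = 6
y-coordinate, sorted with cumulative weight:
  y=2 (Brookfield, w=6) cum 6
  y=5 (Ashton, w=120) cum 126
  y=6 (Granby, w=30) cum 156
  y=8 (Fenton, w=11) cum 167
  y=9 (Elwood, w=70) cum 237  ← median
  y=11 (Calder, w=40) cum 277
  y=11 (Denby, w=80) cum 357
⇒ y* = 9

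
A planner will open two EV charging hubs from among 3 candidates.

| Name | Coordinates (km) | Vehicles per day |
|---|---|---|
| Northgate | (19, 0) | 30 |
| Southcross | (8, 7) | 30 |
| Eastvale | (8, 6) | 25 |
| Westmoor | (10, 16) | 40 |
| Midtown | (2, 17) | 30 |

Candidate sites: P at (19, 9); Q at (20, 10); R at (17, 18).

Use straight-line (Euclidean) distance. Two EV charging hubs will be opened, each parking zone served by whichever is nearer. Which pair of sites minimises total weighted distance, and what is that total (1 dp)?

Evaluate every pair (each demand assigned to the nearer of the two):
  {P, R}: total = 1632.7
  {Q, R}: total = 1731.0
  {P, Q}: total = 1910.2
Best pair: {P, R} with total 1632.7.

{P, R}, total 1632.7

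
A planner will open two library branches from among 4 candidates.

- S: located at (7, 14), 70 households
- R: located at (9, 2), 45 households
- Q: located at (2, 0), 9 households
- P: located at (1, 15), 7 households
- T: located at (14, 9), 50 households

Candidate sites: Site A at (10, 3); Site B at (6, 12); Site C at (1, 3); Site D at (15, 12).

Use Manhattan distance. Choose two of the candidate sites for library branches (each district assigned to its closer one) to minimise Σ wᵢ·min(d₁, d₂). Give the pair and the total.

{Site A, Site B}, total 955

Evaluate every pair (each demand assigned to the nearer of the two):
  {Site A, Site B}: total = 955
  {Site B, Site D}: total = 1195
  {Site A, Site D}: total = 1208
  {Site B, Site C}: total = 1257
  {Site C, Site D}: total = 1425
  {Site A, Site C}: total = 1690
Best pair: {Site A, Site B} with total 955.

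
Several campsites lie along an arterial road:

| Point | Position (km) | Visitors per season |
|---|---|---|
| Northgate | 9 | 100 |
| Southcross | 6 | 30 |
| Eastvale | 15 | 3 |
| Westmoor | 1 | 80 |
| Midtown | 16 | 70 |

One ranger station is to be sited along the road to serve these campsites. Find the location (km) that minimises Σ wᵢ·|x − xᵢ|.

For a sum of weighted absolute distances on a line, the optimum is the weighted median (not the mean). Total weight W = 283; half-weight = 141.5.
Sort by position and accumulate weight:
  km 1 (Westmoor, w=80) → cum 80
  km 6 (Southcross, w=30) → cum 110
  km 9 (Northgate, w=100) → cum 210  ≥ 141.5 → median here
  km 15 (Eastvale, w=3) → cum 213
  km 16 (Midtown, w=70) → cum 283
Optimal location: km 9.

x = 9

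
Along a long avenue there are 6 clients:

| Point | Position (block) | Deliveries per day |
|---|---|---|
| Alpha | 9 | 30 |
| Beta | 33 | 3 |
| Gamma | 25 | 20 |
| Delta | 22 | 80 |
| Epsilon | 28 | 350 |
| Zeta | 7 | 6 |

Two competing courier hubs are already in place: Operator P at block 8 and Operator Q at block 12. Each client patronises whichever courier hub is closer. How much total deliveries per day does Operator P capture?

36

The indifferent point is the midpoint (8+12)/2 = 10; clients left of it (closer to Operator P at 8) go to Operator P, those right go to Operator Q.
  Zeta at 7 (w=6) → Operator P
  Alpha at 9 (w=30) → Operator P
  Delta at 22 (w=80) → Operator Q
  Gamma at 25 (w=20) → Operator Q
  Epsilon at 28 (w=350) → Operator Q
  Beta at 33 (w=3) → Operator Q
Operator P captures 36; Operator Q captures 453.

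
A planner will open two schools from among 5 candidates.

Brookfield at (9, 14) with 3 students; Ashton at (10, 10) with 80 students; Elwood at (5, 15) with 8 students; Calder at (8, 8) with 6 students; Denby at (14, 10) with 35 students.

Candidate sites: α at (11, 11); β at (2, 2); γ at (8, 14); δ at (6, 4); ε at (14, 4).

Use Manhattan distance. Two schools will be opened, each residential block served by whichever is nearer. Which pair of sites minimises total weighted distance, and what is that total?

Evaluate every pair (each demand assigned to the nearer of the two):
  {α, γ}: total = 371
  {α, β}: total = 431
  {α, δ}: total = 431
  {α, ε}: total = 431
  {γ, ε}: total = 761
  {β, γ}: total = 901
  {γ, δ}: total = 901
  {δ, ε}: total = 1181
  {β, ε}: total = 1243
  {β, δ}: total = 1461
Best pair: {α, γ} with total 371.

{α, γ}, total 371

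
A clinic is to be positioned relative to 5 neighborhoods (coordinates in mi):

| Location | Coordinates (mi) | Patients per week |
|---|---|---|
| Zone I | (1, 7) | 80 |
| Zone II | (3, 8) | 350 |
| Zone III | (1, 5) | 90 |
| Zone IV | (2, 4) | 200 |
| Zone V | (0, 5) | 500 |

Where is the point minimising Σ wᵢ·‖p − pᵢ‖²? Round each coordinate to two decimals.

The minimiser of Σwᵢ‖p−pᵢ‖² is the weighted centroid p* = (Σwᵢpᵢ)/(Σwᵢ).
Σwᵢ = 1220.
Σwᵢxᵢ = 80·1 + 350·3 + 90·1 + 200·2 + 500·0 = 1620.
Σwᵢyᵢ = 80·7 + 350·8 + 90·5 + 200·4 + 500·5 = 7110.
x* = 1620/1220 = 1.33, y* = 7110/1220 = 5.83.

(1.33, 5.83)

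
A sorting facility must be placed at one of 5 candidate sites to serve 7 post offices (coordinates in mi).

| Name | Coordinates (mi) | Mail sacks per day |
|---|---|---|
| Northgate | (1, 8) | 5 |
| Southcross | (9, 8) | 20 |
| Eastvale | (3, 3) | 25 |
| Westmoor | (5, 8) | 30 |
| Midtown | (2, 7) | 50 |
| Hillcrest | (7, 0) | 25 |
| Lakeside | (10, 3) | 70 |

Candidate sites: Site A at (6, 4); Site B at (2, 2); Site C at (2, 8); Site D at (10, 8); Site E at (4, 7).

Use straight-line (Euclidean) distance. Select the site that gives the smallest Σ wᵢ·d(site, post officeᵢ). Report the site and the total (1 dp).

Total weighted distance at each candidate:
  Site A (6, 4): total = 976.5
  Site B (2, 2): total = 1400.4
  Site C (2, 8): total = 1308.7
  Site D (10, 8): total = 1396.8
  Site E (4, 7): total = 1058.5
Minimum is at Site A with total 976.5 mi.

Site A, total 976.5 mi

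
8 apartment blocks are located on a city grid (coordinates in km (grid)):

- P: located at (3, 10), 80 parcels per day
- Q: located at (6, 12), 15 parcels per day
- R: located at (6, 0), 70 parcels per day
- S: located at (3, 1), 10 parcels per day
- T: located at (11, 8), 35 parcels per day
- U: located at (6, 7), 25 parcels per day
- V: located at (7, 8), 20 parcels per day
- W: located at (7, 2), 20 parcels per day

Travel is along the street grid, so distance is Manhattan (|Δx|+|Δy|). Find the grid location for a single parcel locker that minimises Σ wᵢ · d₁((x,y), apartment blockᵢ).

(6, 8)

Manhattan distance separates: Σwᵢ(|x−xᵢ|+|y−yᵢ|) = Σwᵢ|x−xᵢ| + Σwᵢ|y−yᵢ|, so x and y are optimised independently as 1-D weighted medians.
Total weight W = 275; half = 137.5.
x-coordinate, sorted with cumulative weight:
  x=3 (P, w=80) cum 80
  x=3 (S, w=10) cum 90
  x=6 (Q, w=15) cum 105
  x=6 (R, w=70) cum 175  ← median
  x=6 (U, w=25) cum 200
  x=7 (V, w=20) cum 220
  x=7 (W, w=20) cum 240
  x=11 (T, w=35) cum 275
⇒ x* = 6
y-coordinate, sorted with cumulative weight:
  y=0 (R, w=70) cum 70
  y=1 (S, w=10) cum 80
  y=2 (W, w=20) cum 100
  y=7 (U, w=25) cum 125
  y=8 (T, w=35) cum 160  ← median
  y=8 (V, w=20) cum 180
  y=10 (P, w=80) cum 260
  y=12 (Q, w=15) cum 275
⇒ y* = 8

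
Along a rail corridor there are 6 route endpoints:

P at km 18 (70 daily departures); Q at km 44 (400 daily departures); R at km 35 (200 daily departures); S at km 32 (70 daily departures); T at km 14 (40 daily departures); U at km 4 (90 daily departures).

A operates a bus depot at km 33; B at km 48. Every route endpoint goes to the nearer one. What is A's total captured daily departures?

470

The indifferent point is the midpoint (33+48)/2 = 40.5; route endpoints left of it (closer to A at 33) go to A, those right go to B.
  U at 4 (w=90) → A
  T at 14 (w=40) → A
  P at 18 (w=70) → A
  S at 32 (w=70) → A
  R at 35 (w=200) → A
  Q at 44 (w=400) → B
A captures 470; B captures 400.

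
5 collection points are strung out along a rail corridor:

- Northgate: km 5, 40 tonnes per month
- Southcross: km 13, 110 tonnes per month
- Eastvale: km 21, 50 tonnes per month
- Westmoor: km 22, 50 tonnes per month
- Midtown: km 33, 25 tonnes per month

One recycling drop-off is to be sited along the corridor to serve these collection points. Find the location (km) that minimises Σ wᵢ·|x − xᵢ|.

For a sum of weighted absolute distances on a line, the optimum is the weighted median (not the mean). Total weight W = 275; half-weight = 137.5.
Sort by position and accumulate weight:
  km 5 (Northgate, w=40) → cum 40
  km 13 (Southcross, w=110) → cum 150  ≥ 137.5 → median here
  km 21 (Eastvale, w=50) → cum 200
  km 22 (Westmoor, w=50) → cum 250
  km 33 (Midtown, w=25) → cum 275
Optimal location: km 13.

x = 13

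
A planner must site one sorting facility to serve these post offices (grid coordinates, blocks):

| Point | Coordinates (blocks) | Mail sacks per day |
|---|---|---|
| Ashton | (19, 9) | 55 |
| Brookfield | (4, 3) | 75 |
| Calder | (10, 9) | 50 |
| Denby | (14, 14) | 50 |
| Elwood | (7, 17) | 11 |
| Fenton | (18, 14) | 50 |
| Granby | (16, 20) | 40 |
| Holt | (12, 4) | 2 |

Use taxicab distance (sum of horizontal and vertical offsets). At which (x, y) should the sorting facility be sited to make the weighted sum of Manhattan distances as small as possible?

Manhattan distance separates: Σwᵢ(|x−xᵢ|+|y−yᵢ|) = Σwᵢ|x−xᵢ| + Σwᵢ|y−yᵢ|, so x and y are optimised independently as 1-D weighted medians.
Total weight W = 333; half = 166.5.
x-coordinate, sorted with cumulative weight:
  x=4 (Brookfield, w=75) cum 75
  x=7 (Elwood, w=11) cum 86
  x=10 (Calder, w=50) cum 136
  x=12 (Holt, w=2) cum 138
  x=14 (Denby, w=50) cum 188  ← median
  x=16 (Granby, w=40) cum 228
  x=18 (Fenton, w=50) cum 278
  x=19 (Ashton, w=55) cum 333
⇒ x* = 14
y-coordinate, sorted with cumulative weight:
  y=3 (Brookfield, w=75) cum 75
  y=4 (Holt, w=2) cum 77
  y=9 (Ashton, w=55) cum 132
  y=9 (Calder, w=50) cum 182  ← median
  y=14 (Denby, w=50) cum 232
  y=14 (Fenton, w=50) cum 282
  y=17 (Elwood, w=11) cum 293
  y=20 (Granby, w=40) cum 333
⇒ y* = 9

(14, 9)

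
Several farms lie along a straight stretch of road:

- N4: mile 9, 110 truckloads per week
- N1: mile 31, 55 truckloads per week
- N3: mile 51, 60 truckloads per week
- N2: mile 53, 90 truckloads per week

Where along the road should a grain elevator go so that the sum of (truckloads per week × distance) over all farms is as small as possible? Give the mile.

For a sum of weighted absolute distances on a line, the optimum is the weighted median (not the mean). Total weight W = 315; half-weight = 157.5.
Sort by position and accumulate weight:
  mile 9 (N4, w=110) → cum 110
  mile 31 (N1, w=55) → cum 165  ≥ 157.5 → median here
  mile 51 (N3, w=60) → cum 225
  mile 53 (N2, w=90) → cum 315
Optimal location: mile 31.

x = 31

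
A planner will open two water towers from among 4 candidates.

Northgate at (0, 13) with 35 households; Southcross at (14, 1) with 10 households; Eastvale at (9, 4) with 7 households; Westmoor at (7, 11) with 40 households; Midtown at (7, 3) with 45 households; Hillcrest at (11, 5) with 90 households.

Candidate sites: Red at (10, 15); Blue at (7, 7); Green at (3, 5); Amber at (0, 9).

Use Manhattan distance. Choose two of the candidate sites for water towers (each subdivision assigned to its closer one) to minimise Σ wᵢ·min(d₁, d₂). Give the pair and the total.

{Blue, Amber}, total 1185

Evaluate every pair (each demand assigned to the nearer of the two):
  {Blue, Amber}: total = 1185
  {Blue, Green}: total = 1430
  {Red, Blue}: total = 1465
  {Green, Amber}: total = 1689
  {Red, Green}: total = 1854
  {Red, Amber}: total = 2259
Best pair: {Blue, Amber} with total 1185.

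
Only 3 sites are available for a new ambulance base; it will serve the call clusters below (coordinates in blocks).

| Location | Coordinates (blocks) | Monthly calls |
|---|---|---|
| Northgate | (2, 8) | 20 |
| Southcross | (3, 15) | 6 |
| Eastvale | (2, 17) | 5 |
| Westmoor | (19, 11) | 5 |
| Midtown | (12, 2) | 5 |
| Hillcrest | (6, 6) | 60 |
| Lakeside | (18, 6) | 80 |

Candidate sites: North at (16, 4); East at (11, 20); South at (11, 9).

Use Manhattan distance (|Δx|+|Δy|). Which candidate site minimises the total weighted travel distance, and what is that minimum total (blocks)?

Total weighted distance at each candidate:
  North (16, 4): total = 1759
  East (11, 20): total = 3558
  South (11, 9): total = 1739
Minimum is at South with total 1739 blocks.

South, total 1739 blocks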